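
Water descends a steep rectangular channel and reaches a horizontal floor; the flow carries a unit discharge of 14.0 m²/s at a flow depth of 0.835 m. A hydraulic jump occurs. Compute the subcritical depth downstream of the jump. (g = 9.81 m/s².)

y₂ = 6.51 m

V₁ = q/y₁ = 14.0/0.835 = 16.8 m/s. Fr₁ = V₁/√(g·y₁) = 16.8/√(9.81×0.835) = 5.86.
Bélanger equation: y₂/y₁ = ½[√(1 + 8Fr₁²) − 1] = ½[√275.5 − 1] = 7.80.
y₂ = 7.80 × 0.835 = 6.51 m.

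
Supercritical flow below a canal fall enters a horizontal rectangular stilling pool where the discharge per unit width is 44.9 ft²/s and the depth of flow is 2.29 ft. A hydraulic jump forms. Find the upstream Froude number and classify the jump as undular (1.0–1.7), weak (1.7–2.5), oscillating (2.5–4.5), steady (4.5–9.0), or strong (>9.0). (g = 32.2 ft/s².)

Fr₁ = 2.28; weak jump

V₁ = q/y₁ = 44.9/2.29 = 19.6 ft/s. Fr₁ = V₁/√(g·y₁) = 19.6/√(32.2×2.29) = 2.28.
Fr₁ = 2.28 lies in the weak range.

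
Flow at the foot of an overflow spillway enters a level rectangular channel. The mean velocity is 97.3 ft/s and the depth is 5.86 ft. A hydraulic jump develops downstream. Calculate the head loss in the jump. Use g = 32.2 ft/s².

ΔE = 95.4 ft

Fr₁ = V₁/√(g·y₁) = 97.3/√(32.2×5.86) = 7.08.
From the momentum equation for a rectangular channel, y₂/y₁ = ½[√(1 + 8Fr₁²) − 1] = ½[√402.4 − 1] = 9.53.
y₂ = 9.53 × 5.86 = 55.8 ft.
Head loss: ΔE = (y₂ − y₁)³/(4y₁y₂) = (55.8 − 5.86)³/(4×5.86×55.8) = 124884/1309 = 95.4 ft.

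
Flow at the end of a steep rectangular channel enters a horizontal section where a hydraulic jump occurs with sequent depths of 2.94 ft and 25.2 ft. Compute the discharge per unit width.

For a rectangular channel the momentum equation gives q² = ½·g·y₁·y₂·(y₁ + y₂) = ½×32.2×2.94×25.2×28.1 = 33566.
q = √33566 = 183 ft²/s.

q = 183 ft²/s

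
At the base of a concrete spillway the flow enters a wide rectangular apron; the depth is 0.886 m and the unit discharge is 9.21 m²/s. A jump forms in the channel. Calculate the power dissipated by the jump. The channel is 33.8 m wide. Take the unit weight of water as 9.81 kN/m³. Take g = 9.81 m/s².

V₁ = q/y₁ = 9.21/0.886 = 10.4 m/s. Fr₁ = V₁/√(g·y₁) = 10.4/√(9.81×0.886) = 3.53.
From the momentum equation for a rectangular channel, y₂/y₁ = ½[√(1 + 8Fr₁²) − 1] = ½[√100.5 − 1] = 4.51.
y₂ = 4.51 × 0.886 = 4.00 m.
V₂ = q/y₂ = 9.21/4.00 = 2.30 m/s. E₁ = y₁ + V₁²/2g = 6.39 m; E₂ = y₂ + V₂²/2g = 4.27 m. ΔE = E₁ − E₂ = 2.13 m.
Q = q·b = 9.21 × 33.8 = 311 m³/s. P = γ·Q·ΔE = 9.81 × 311 × 2.13 = 6492 kW.

P = 6492 kW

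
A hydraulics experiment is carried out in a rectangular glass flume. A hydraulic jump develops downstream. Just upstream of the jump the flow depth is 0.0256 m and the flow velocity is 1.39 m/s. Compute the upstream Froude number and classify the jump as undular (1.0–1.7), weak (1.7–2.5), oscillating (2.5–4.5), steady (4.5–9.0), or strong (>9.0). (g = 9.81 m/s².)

Fr₁ = V₁/√(g·y₁) = 1.39/√(9.81×0.0256) = 2.77.
Fr₁ = 2.77 lies in the oscillating range.

Fr₁ = 2.77; oscillating jump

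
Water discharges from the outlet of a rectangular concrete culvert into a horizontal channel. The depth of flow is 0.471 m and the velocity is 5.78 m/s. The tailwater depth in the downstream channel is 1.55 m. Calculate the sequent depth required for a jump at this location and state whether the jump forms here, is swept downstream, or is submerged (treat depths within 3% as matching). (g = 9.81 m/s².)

Fr₁ = V₁/√(g·y₁) = 5.78/√(9.81×0.471) = 2.69.
Bélanger equation: y₂/y₁ = ½[√(1 + 8Fr₁²) − 1] = ½[√58.84 − 1] = 3.34.
y₂ = 3.34 × 0.471 = 1.57 m.
Tailwater y_tw = 1.55 m: y_tw ≈ y₂, so the jump forms here.

y₂ = 1.57 m; the jump forms here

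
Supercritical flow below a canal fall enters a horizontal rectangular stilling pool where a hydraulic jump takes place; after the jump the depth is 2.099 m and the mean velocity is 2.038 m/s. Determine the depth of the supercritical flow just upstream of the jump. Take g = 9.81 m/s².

y₁ = 0.6472 m

Fr₂ = V₂/√(g·y₂) = 2.038/√(9.81×2.099) = 0.4491.
Since the conjugate-depth ratio holds either way, y₁/y₂ = ½[√(1 + 8Fr₂²) − 1] = ½[√2.6137 − 1] = 0.3083.
y₁ = 0.3083 × 2.099 = 0.6472 m.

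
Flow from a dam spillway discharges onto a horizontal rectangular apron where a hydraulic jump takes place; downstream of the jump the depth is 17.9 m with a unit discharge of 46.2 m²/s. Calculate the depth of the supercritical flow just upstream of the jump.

V₂ = q/y₂ = 46.2/17.9 = 2.58 m/s; Fr₂ = V₂/√(g·y₂) = 0.195.
Applying the sequent-depth relation in reverse, y₁/y₂ = ½[√(1 + 8Fr₂²) − 1] = ½[√1.303 − 1] = 0.0709.
y₁ = 0.0709 × 17.9 = 1.27 m.

y₁ = 1.27 m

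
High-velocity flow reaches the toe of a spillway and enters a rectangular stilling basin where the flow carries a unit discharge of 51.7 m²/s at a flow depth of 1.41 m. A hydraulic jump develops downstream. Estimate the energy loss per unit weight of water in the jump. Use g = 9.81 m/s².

V₁ = q/y₁ = 51.7/1.41 = 36.7 m/s. Fr₁ = V₁/√(g·y₁) = 36.7/√(9.81×1.41) = 9.86.
By Bélanger, y₂/y₁ = ½[√(1 + 8Fr₁²) − 1] = ½[√778.6 − 1] = 13.5.
y₂ = 13.5 × 1.41 = 19.0 m.
V₂ = q/y₂ = 51.7/19.0 = 2.73 m/s. E₁ = y₁ + V₁²/2g = 69.9 m; E₂ = y₂ + V₂²/2g = 19.3 m. ΔE = E₁ − E₂ = 50.6 m.

ΔE = 50.6 m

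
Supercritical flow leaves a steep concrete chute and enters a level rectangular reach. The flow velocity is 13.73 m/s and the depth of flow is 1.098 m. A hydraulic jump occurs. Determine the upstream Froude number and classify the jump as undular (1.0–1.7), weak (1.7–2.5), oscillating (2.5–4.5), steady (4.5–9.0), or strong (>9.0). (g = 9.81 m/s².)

Fr₁ = V₁/√(g·y₁) = 13.73/√(9.81×1.098) = 4.183.
Fr₁ = 4.183 lies in the oscillating range.

Fr₁ = 4.183; oscillating jump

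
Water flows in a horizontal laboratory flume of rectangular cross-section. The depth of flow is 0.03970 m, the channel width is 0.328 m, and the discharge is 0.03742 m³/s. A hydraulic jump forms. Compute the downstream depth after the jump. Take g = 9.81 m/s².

q = Q/b = 0.03742/0.328 = 0.1141 m²/s; V₁ = q/y₁ = 2.874 m/s. Fr₁ = V₁/√(g·y₁) = 4.605.
Bélanger equation: y₂/y₁ = ½[√(1 + 8Fr₁²) − 1] = ½[√170.63 − 1] = 6.031.
y₂ = 6.031 × 0.03970 = 0.2394 m.

y₂ = 0.2394 m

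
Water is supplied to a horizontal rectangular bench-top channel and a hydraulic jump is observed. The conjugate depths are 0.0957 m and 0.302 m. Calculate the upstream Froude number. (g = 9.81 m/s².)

For a rectangular channel the momentum equation gives q² = ½·g·y₁·y₂·(y₁ + y₂) = ½×9.81×0.0957×0.302×0.398 = 0.0564.
q = √0.0564 = 0.237 m²/s.
V₁ = q/y₁ = 2.48 m/s; Fr₁ = V₁/√(g·y₁) = 2.56.

Fr₁ = 2.56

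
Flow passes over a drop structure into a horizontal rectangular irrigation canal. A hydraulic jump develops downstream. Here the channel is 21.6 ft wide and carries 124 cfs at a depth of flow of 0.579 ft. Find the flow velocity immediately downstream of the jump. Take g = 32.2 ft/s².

V₂ = 3.56 ft/s

q = Q/b = 124/21.6 = 5.74 ft²/s; V₁ = q/y₁ = 9.91 ft/s. Fr₁ = V₁/√(g·y₁) = 2.30.
By Bélanger, y₂/y₁ = ½[√(1 + 8Fr₁²) − 1] = ½[√43.18 − 1] = 2.79.
y₂ = 2.79 × 0.579 = 1.61 ft.
V₂ = q/y₂ = 5.74/1.61 = 3.56 ft/s.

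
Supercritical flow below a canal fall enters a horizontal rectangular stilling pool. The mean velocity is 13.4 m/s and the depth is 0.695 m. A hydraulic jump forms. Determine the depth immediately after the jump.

y₂ = 4.71 m

Fr₁ = V₁/√(g·y₁) = 13.4/√(9.81×0.695) = 5.13.
From the momentum equation for a rectangular channel, y₂/y₁ = ½[√(1 + 8Fr₁²) − 1] = ½[√211.7 − 1] = 6.77.
y₂ = 6.77 × 0.695 = 4.71 m.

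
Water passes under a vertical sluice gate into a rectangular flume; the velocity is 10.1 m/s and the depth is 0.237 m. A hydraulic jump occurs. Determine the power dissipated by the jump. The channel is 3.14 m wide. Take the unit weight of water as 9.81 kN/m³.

P = 241 kW

Fr₁ = V₁/√(g·y₁) = 10.1/√(9.81×0.237) = 6.62.
Conjugate-depth relation: y₂/y₁ = ½[√(1 + 8Fr₁²) − 1] = ½[√352.0 − 1] = 8.88.
y₂ = 8.88 × 0.237 = 2.10 m.
q = V₁·y₁ = 10.1 × 0.237 = 2.39 m²/s. V₂ = q/y₂ = 2.39/2.10 = 1.14 m/s. E₁ = y₁ + V₁²/2g = 5.44 m; E₂ = y₂ + V₂²/2g = 2.17 m. ΔE = E₁ − E₂ = 3.27 m.
Q = q·b = 2.39 × 3.14 = 7.52 m³/s. P = γ·Q·ΔE = 9.81 × 7.52 × 3.27 = 241 kW.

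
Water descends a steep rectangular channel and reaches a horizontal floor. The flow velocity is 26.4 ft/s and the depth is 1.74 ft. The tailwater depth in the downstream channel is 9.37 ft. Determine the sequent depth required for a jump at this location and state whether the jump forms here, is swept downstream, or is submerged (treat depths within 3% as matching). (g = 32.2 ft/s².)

Fr₁ = V₁/√(g·y₁) = 26.4/√(32.2×1.74) = 3.53.
Conjugate-depth relation: y₂/y₁ = ½[√(1 + 8Fr₁²) − 1] = ½[√100.5 − 1] = 4.51.
y₂ = 4.51 × 1.74 = 7.85 ft.
Tailwater y_tw = 9.37 ft: y_tw > y₂, so the jump is submerged.

y₂ = 7.85 ft; the jump is submerged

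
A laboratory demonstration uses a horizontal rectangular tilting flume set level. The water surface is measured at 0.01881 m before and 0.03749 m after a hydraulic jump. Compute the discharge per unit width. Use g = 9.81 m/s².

For a rectangular channel the momentum equation gives q² = ½·g·y₁·y₂·(y₁ + y₂) = ½×9.81×0.01881×0.03749×0.05630 = 0.0001947.
q = √0.0001947 = 0.01395 m²/s.

q = 0.01395 m²/s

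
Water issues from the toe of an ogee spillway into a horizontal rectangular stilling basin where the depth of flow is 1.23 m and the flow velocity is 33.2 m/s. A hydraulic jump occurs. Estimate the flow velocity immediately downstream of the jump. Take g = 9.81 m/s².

V₂ = 2.55 m/s

Fr₁ = V₁/√(g·y₁) = 33.2/√(9.81×1.23) = 9.56.
Bélanger equation: y₂/y₁ = ½[√(1 + 8Fr₁²) − 1] = ½[√731.8 − 1] = 13.0.
y₂ = 13.0 × 1.23 = 16.0 m.
q = V₁·y₁ = 33.2 × 1.23 = 40.8 m²/s.
V₂ = q/y₂ = 40.8/16.0 = 2.55 m/s.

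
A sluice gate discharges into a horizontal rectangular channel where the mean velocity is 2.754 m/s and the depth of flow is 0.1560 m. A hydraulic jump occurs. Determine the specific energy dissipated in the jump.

Fr₁ = V₁/√(g·y₁) = 2.754/√(9.81×0.1560) = 2.226.
From the momentum equation for a rectangular channel, y₂/y₁ = ½[√(1 + 8Fr₁²) − 1] = ½[√40.648 − 1] = 2.688.
y₂ = 2.688 × 0.1560 = 0.4193 m.
Head loss: ΔE = (y₂ − y₁)³/(4y₁y₂) = (0.4193 − 0.1560)³/(4×0.1560×0.4193) = 0.01825/0.2616 = 0.06976 m.

ΔE = 0.06976 m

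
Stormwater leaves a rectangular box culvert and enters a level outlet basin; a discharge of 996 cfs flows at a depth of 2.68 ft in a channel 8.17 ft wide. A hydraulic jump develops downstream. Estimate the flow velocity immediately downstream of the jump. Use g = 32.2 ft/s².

V₂ = 7.06 ft/s

q = Q/b = 996/8.17 = 122 ft²/s; V₁ = q/y₁ = 45.5 ft/s. Fr₁ = V₁/√(g·y₁) = 4.90.
By Bélanger, y₂/y₁ = ½[√(1 + 8Fr₁²) − 1] = ½[√192.8 − 1] = 6.44.
y₂ = 6.44 × 2.68 = 17.3 ft.
V₂ = q/y₂ = 122/17.3 = 7.06 ft/s.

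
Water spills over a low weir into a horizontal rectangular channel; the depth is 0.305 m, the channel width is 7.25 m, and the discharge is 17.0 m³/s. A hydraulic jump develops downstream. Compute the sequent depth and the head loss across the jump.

q = Q/b = 17.0/7.25 = 2.34 m²/s; V₁ = q/y₁ = 7.69 m/s. Fr₁ = V₁/√(g·y₁) = 4.44.
Sequent-depth ratio: y₂/y₁ = ½[√(1 + 8Fr₁²) − 1] = ½[√159.0 − 1] = 5.81.
y₂ = 5.81 × 0.305 = 1.77 m.
V₂ = q/y₂ = 2.34/1.77 = 1.32 m/s. E₁ = y₁ + V₁²/2g = 3.32 m; E₂ = y₂ + V₂²/2g = 1.86 m. ΔE = E₁ − E₂ = 1.46 m.

y₂ = 1.77 m; ΔE = 1.46 m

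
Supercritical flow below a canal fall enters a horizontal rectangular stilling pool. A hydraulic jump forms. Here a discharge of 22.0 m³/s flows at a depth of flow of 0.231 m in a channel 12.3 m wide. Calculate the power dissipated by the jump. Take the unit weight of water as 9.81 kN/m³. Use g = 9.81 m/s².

q = Q/b = 22.0/12.3 = 1.79 m²/s; V₁ = q/y₁ = 7.74 m/s. Fr₁ = V₁/√(g·y₁) = 5.14.
By Bélanger, y₂/y₁ = ½[√(1 + 8Fr₁²) − 1] = ½[√212.7 − 1] = 6.79.
y₂ = 6.79 × 0.231 = 1.57 m.
V₂ = q/y₂ = 1.79/1.57 = 1.14 m/s. E₁ = y₁ + V₁²/2g = 3.29 m; E₂ = y₂ + V₂²/2g = 1.64 m. ΔE = E₁ − E₂ = 1.65 m.
P = γ·Q·ΔE = 9.81 × 22.0 × 1.65 = 356 kW.

P = 356 kW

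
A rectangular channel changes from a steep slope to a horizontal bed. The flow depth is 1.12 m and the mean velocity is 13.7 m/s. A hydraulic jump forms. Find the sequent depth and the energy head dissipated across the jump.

y₂ = 6.01 m; ΔE = 4.34 m

Fr₁ = V₁/√(g·y₁) = 13.7/√(9.81×1.12) = 4.13.
Bélanger equation: y₂/y₁ = ½[√(1 + 8Fr₁²) − 1] = ½[√137.7 − 1] = 5.37.
y₂ = 5.37 × 1.12 = 6.01 m.
q = V₁·y₁ = 13.7 × 1.12 = 15.3 m²/s. V₂ = q/y₂ = 15.3/6.01 = 2.55 m/s. E₁ = y₁ + V₁²/2g = 10.7 m; E₂ = y₂ + V₂²/2g = 6.34 m. ΔE = E₁ − E₂ = 4.34 m.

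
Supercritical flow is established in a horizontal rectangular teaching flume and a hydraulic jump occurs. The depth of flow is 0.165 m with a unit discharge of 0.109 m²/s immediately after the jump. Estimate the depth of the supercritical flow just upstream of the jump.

V₂ = q/y₂ = 0.109/0.165 = 0.661 m/s; Fr₂ = V₂/√(g·y₂) = 0.519.
The Bélanger relation is symmetric: y₁/y₂ = ½[√(1 + 8Fr₂²) − 1] = ½[√3.157 − 1] = 0.388.
y₁ = 0.388 × 0.165 = 0.0641 m.

y₁ = 0.0641 m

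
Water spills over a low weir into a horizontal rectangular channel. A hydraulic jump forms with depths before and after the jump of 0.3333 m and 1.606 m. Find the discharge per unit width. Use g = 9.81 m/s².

q = 2.256 m²/s

For a rectangular channel the momentum equation gives q² = ½·g·y₁·y₂·(y₁ + y₂) = ½×9.81×0.3333×1.606×1.939 = 5.092.
q = √5.092 = 2.256 m²/s.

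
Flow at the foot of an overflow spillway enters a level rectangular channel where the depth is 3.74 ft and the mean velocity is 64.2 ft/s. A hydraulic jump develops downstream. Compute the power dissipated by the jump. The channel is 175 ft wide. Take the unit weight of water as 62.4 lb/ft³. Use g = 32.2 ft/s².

Fr₁ = V₁/√(g·y₁) = 64.2/√(32.2×3.74) = 5.85.
Conjugate-depth relation: y₂/y₁ = ½[√(1 + 8Fr₁²) − 1] = ½[√274.8 − 1] = 7.79.
y₂ = 7.79 × 3.74 = 29.1 ft.
Head loss: ΔE = (y₂ − y₁)³/(4y₁y₂) = (29.1 − 3.74)³/(4×3.74×29.1) = 16366/436 = 37.6 ft.
q = V₁·y₁ = 64.2 × 3.74 = 240 ft²/s. Q = q·b = 240 × 175 = 42019 cfs. P = γ·Q·ΔE/550 = 62.4 × 42019 × 37.6 / 550 = 179040 hp.

P = 179040 hp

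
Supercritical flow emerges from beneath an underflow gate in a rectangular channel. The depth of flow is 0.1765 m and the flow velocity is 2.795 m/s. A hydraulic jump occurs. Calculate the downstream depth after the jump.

y₂ = 0.4492 m

Fr₁ = V₁/√(g·y₁) = 2.795/√(9.81×0.1765) = 2.124.
By Bélanger, y₂/y₁ = ½[√(1 + 8Fr₁²) − 1] = ½[√37.094 − 1] = 2.545.
y₂ = 2.545 × 0.1765 = 0.4492 m.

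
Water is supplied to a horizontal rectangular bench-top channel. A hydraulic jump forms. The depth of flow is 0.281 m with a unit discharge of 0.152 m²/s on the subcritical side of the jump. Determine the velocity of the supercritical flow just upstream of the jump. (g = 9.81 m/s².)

V₁ = 3.01 m/s

V₂ = q/y₂ = 0.152/0.281 = 0.541 m/s; Fr₂ = V₂/√(g·y₂) = 0.326.
The Bélanger relation is symmetric: y₁/y₂ = ½[√(1 + 8Fr₂²) − 1] = ½[√1.849 − 1] = 0.180.
y₁ = 0.180 × 0.281 = 0.0506 m.
V₁ = q/y₁ = 0.152/0.0506 = 3.01 m/s.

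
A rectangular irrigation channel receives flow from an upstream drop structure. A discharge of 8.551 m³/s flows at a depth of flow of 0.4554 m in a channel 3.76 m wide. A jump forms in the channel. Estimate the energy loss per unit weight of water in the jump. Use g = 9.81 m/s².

ΔE = 0.2622 m

q = Q/b = 8.551/3.76 = 2.274 m²/s; V₁ = q/y₁ = 4.994 m/s. Fr₁ = V₁/√(g·y₁) = 2.363.
By Bélanger, y₂/y₁ = ½[√(1 + 8Fr₁²) − 1] = ½[√45.658 − 1] = 2.879.
y₂ = 2.879 × 0.4554 = 1.311 m.
V₂ = q/y₂ = 2.274/1.311 = 1.735 m/s. E₁ = y₁ + V₁²/2g = 1.726 m; E₂ = y₂ + V₂²/2g = 1.464 m. ΔE = E₁ − E₂ = 0.2622 m.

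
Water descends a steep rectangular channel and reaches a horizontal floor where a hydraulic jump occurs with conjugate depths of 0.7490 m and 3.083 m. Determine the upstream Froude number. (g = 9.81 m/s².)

Fr₁ = 3.245

For a rectangular channel the momentum equation gives q² = ½·g·y₁·y₂·(y₁ + y₂) = ½×9.81×0.7490×3.083×3.832 = 43.40.
q = √43.40 = 6.588 m²/s.
V₁ = q/y₁ = 8.796 m/s; Fr₁ = V₁/√(g·y₁) = 3.245.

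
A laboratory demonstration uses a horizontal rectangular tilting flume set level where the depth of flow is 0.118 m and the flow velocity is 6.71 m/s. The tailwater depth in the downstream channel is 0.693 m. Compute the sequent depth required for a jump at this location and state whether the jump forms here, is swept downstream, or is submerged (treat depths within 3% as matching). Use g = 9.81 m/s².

y₂ = 0.983 m; the jump is swept downstream

Fr₁ = V₁/√(g·y₁) = 6.71/√(9.81×0.118) = 6.24.
From the momentum equation for a rectangular channel, y₂/y₁ = ½[√(1 + 8Fr₁²) − 1] = ½[√312.2 − 1] = 8.33.
y₂ = 8.33 × 0.118 = 0.983 m.
Tailwater y_tw = 0.693 m: y_tw < y₂, so the jump is swept downstream.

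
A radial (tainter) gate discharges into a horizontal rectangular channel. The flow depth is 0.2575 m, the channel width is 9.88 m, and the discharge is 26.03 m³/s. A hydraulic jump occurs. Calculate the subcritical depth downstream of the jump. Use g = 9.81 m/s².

q = Q/b = 26.03/9.88 = 2.635 m²/s; V₁ = q/y₁ = 10.23 m/s. Fr₁ = V₁/√(g·y₁) = 6.437.
From the momentum equation for a rectangular channel, y₂/y₁ = ½[√(1 + 8Fr₁²) − 1] = ½[√332.53 − 1] = 8.618.
y₂ = 8.618 × 0.2575 = 2.219 m.

y₂ = 2.219 m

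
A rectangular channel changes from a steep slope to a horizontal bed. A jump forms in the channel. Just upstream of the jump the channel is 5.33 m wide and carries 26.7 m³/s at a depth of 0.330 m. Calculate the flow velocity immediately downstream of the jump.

q = Q/b = 26.7/5.33 = 5.01 m²/s; V₁ = q/y₁ = 15.2 m/s. Fr₁ = V₁/√(g·y₁) = 8.44.
Sequent-depth ratio: y₂/y₁ = ½[√(1 + 8Fr₁²) − 1] = ½[√570.4 − 1] = 11.4.
y₂ = 11.4 × 0.330 = 3.78 m.
V₂ = q/y₂ = 5.01/3.78 = 1.33 m/s.

V₂ = 1.33 m/s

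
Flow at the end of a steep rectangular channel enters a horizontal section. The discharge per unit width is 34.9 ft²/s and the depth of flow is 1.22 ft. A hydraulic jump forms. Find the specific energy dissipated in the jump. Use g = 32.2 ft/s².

V₁ = q/y₁ = 34.9/1.22 = 28.6 ft/s. Fr₁ = V₁/√(g·y₁) = 28.6/√(32.2×1.22) = 4.56.
By Bélanger, y₂/y₁ = ½[√(1 + 8Fr₁²) − 1] = ½[√167.7 − 1] = 5.97.
y₂ = 5.97 × 1.22 = 7.29 ft.
V₂ = q/y₂ = 34.9/7.29 = 4.79 ft/s. E₁ = y₁ + V₁²/2g = 13.9 ft; E₂ = y₂ + V₂²/2g = 7.64 ft. ΔE = E₁ − E₂ = 6.28 ft.

ΔE = 6.28 ft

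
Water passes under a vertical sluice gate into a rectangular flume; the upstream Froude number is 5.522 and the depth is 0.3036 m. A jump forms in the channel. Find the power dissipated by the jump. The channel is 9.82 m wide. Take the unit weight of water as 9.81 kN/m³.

Fr₁ = 5.522 (given).
Conjugate-depth relation: y₂/y₁ = ½[√(1 + 8Fr₁²) − 1] = ½[√244.94 − 1] = 7.325.
y₂ = 7.325 × 0.3036 = 2.224 m.
Head loss: ΔE = (y₂ − y₁)³/(4y₁y₂) = (2.224 − 0.3036)³/(4×0.3036×2.224) = 7.082/2.701 = 2.622 m.
V₁ = Fr₁·√(g·y₁) = 5.522×√(9.81×0.3036) = 9.530 m/s; q = V₁·y₁ = 2.893 m²/s. Q = q·b = 2.893 × 9.82 = 28.41 m³/s. P = γ·Q·ΔE = 9.81 × 28.41 × 2.622 = 730.8 kW.

P = 730.8 kW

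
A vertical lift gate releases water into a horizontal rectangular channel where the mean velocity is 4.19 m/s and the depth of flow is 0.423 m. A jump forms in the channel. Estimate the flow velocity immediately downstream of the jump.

V₂ = 1.71 m/s

Fr₁ = V₁/√(g·y₁) = 4.19/√(9.81×0.423) = 2.06.
By Bélanger, y₂/y₁ = ½[√(1 + 8Fr₁²) − 1] = ½[√34.85 − 1] = 2.45.
y₂ = 2.45 × 0.423 = 1.04 m.
q = V₁·y₁ = 4.19 × 0.423 = 1.77 m²/s.
V₂ = q/y₂ = 1.77/1.04 = 1.71 m/s.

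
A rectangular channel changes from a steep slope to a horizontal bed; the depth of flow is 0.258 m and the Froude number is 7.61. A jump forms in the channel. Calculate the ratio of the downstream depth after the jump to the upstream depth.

Fr₁ = 7.61 (given).
By Bélanger, y₂/y₁ = ½[√(1 + 8Fr₁²) − 1] = ½[√464.3 − 1] = 10.3.

y₂/y₁ = 10.3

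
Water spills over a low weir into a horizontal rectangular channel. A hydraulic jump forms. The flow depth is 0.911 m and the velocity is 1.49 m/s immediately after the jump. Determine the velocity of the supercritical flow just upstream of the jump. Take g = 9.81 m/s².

Fr₂ = V₂/√(g·y₂) = 1.49/√(9.81×0.911) = 0.498.
From the momentum equation (using Fr₂), y₁/y₂ = ½[√(1 + 8Fr₂²) − 1] = ½[√2.987 − 1] = 0.364.
y₁ = 0.364 × 0.911 = 0.332 m.
V₁ = q/y₁ = 1.36/0.332 = 4.09 m/s.

V₁ = 4.09 m/s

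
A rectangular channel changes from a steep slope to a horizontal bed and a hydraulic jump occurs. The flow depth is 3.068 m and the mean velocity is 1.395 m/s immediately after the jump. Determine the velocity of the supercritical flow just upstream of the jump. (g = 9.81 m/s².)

V₁ = 12.04 m/s

Fr₂ = V₂/√(g·y₂) = 1.395/√(9.81×3.068) = 0.2543.
The Bélanger relation is symmetric: y₁/y₂ = ½[√(1 + 8Fr₂²) − 1] = ½[√1.5173 − 1] = 0.1159.
y₁ = 0.1159 × 3.068 = 0.3555 m.
V₁ = q/y₁ = 4.280/0.3555 = 12.04 m/s.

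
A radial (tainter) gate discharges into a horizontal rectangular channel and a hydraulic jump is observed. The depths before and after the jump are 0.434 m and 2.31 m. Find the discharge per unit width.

q = 3.67 m²/s

For a rectangular channel the momentum equation gives q² = ½·g·y₁·y₂·(y₁ + y₂) = ½×9.81×0.434×2.31×2.74 = 13.5.
q = √13.5 = 3.67 m²/s.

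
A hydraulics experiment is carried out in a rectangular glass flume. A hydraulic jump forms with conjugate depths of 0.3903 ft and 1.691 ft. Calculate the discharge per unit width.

For a rectangular channel the momentum equation gives q² = ½·g·y₁·y₂·(y₁ + y₂) = ½×32.2×0.3903×1.691×2.081 = 22.12.
q = √22.12 = 4.703 ft²/s.

q = 4.703 ft²/s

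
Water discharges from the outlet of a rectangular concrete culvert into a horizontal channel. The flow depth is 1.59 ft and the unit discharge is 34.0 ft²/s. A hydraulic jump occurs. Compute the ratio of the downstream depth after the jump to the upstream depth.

y₂/y₁ = 3.76

V₁ = q/y₁ = 34.0/1.59 = 21.4 ft/s. Fr₁ = V₁/√(g·y₁) = 21.4/√(32.2×1.59) = 2.99.
By Bélanger, y₂/y₁ = ½[√(1 + 8Fr₁²) − 1] = ½[√72.45 − 1] = 3.76.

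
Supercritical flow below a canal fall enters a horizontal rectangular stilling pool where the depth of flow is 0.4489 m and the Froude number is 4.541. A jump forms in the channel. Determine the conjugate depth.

y₂ = 2.667 m

Fr₁ = 4.541 (given).
By Bélanger, y₂/y₁ = ½[√(1 + 8Fr₁²) − 1] = ½[√165.97 − 1] = 5.941.
y₂ = 5.941 × 0.4489 = 2.667 m.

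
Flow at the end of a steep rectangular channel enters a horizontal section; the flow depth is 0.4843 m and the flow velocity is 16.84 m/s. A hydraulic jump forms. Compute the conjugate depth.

Fr₁ = V₁/√(g·y₁) = 16.84/√(9.81×0.4843) = 7.726.
By Bélanger, y₂/y₁ = ½[√(1 + 8Fr₁²) − 1] = ½[√478.52 − 1] = 10.44.
y₂ = 10.44 × 0.4843 = 5.055 m.

y₂ = 5.055 m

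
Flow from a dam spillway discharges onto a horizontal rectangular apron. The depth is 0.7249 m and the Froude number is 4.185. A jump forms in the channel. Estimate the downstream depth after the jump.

Fr₁ = 4.185 (given).
Conjugate-depth relation: y₂/y₁ = ½[√(1 + 8Fr₁²) − 1] = ½[√141.11 − 1] = 5.440.
y₂ = 5.440 × 0.7249 = 3.943 m.

y₂ = 3.943 m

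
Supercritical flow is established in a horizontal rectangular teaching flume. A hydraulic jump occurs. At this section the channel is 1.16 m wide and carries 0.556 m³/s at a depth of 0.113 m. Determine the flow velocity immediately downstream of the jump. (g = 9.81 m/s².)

q = Q/b = 0.556/1.16 = 0.479 m²/s; V₁ = q/y₁ = 4.24 m/s. Fr₁ = V₁/√(g·y₁) = 4.03.
By Bélanger, y₂/y₁ = ½[√(1 + 8Fr₁²) − 1] = ½[√130.8 − 1] = 5.22.
y₂ = 5.22 × 0.113 = 0.590 m.
V₂ = q/y₂ = 0.479/0.590 = 0.813 m/s.

V₂ = 0.813 m/s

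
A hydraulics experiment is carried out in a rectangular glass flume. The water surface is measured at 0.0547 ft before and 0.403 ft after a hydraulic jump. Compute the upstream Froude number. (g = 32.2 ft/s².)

For a rectangular channel the momentum equation gives q² = ½·g·y₁·y₂·(y₁ + y₂) = ½×32.2×0.0547×0.403×0.458 = 0.162.
q = √0.162 = 0.403 ft²/s.
V₁ = q/y₁ = 7.37 ft/s; Fr₁ = V₁/√(g·y₁) = 5.55.

Fr₁ = 5.55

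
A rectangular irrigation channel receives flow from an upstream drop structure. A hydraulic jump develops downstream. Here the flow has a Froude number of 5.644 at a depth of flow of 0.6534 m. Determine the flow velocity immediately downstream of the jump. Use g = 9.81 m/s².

V₂ = 1.906 m/s

Fr₁ = 5.644 (given).
From the momentum equation for a rectangular channel, y₂/y₁ = ½[√(1 + 8Fr₁²) − 1] = ½[√255.84 − 1] = 7.497.
y₂ = 7.497 × 0.6534 = 4.899 m.
V₁ = Fr₁·√(g·y₁) = 5.644×√(9.81×0.6534) = 14.29 m/s; q = V₁·y₁ = 9.337 m²/s.
V₂ = q/y₂ = 9.337/4.899 = 1.906 m/s.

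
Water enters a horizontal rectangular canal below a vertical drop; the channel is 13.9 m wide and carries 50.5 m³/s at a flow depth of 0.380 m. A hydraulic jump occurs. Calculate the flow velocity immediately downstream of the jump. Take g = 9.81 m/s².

V₂ = 1.47 m/s

q = Q/b = 50.5/13.9 = 3.63 m²/s; V₁ = q/y₁ = 9.56 m/s. Fr₁ = V₁/√(g·y₁) = 4.95.
Conjugate-depth relation: y₂/y₁ = ½[√(1 + 8Fr₁²) − 1] = ½[√197.2 − 1] = 6.52.
y₂ = 6.52 × 0.380 = 2.48 m.
V₂ = q/y₂ = 3.63/2.48 = 1.47 m/s.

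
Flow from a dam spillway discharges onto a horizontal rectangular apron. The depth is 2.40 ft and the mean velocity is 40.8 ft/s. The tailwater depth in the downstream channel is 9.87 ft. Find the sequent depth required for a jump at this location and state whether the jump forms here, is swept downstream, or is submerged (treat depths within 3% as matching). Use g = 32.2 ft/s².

y₂ = 14.6 ft; the jump is swept downstream

Fr₁ = V₁/√(g·y₁) = 40.8/√(32.2×2.40) = 4.64.
Sequent-depth ratio: y₂/y₁ = ½[√(1 + 8Fr₁²) − 1] = ½[√173.3 − 1] = 6.08.
y₂ = 6.08 × 2.40 = 14.6 ft.
Tailwater y_tw = 9.87 ft: y_tw < y₂, so the jump is swept downstream.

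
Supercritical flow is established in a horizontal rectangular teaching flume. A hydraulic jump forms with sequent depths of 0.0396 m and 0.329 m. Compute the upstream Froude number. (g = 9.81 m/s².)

Fr₁ = 6.22

For a rectangular channel the momentum equation gives q² = ½·g·y₁·y₂·(y₁ + y₂) = ½×9.81×0.0396×0.329×0.369 = 0.0236.
q = √0.0236 = 0.153 m²/s.
V₁ = q/y₁ = 3.88 m/s; Fr₁ = V₁/√(g·y₁) = 6.22.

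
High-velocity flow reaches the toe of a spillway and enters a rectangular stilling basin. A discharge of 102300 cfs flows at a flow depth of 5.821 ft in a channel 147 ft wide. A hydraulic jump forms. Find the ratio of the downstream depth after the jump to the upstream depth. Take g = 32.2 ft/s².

y₂/y₁ = 11.86

q = Q/b = 102300/147 = 695.9 ft²/s; V₁ = q/y₁ = 119.6 ft/s. Fr₁ = V₁/√(g·y₁) = 8.732.
Conjugate-depth relation: y₂/y₁ = ½[√(1 + 8Fr₁²) − 1] = ½[√611.04 − 1] = 11.86.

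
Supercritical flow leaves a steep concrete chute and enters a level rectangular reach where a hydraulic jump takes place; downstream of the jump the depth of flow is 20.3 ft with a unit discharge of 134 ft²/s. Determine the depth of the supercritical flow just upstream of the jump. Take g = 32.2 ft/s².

y₁ = 2.42 ft

V₂ = q/y₂ = 134/20.3 = 6.60 ft/s; Fr₂ = V₂/√(g·y₂) = 0.258.
Applying the sequent-depth relation in reverse, y₁/y₂ = ½[√(1 + 8Fr₂²) − 1] = ½[√1.533 − 1] = 0.119.
y₁ = 0.119 × 20.3 = 2.42 ft.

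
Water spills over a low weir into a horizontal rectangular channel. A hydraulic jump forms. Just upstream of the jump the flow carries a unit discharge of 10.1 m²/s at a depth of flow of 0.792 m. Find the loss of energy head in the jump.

ΔE = 4.11 m

V₁ = q/y₁ = 10.1/0.792 = 12.8 m/s. Fr₁ = V₁/√(g·y₁) = 12.8/√(9.81×0.792) = 4.58.
Conjugate-depth relation: y₂/y₁ = ½[√(1 + 8Fr₁²) − 1] = ½[√168.5 − 1] = 5.99.
y₂ = 5.99 × 0.792 = 4.74 m.
Head loss: ΔE = (y₂ − y₁)³/(4y₁y₂) = (4.74 − 0.792)³/(4×0.792×4.74) = 61.7/15.0 = 4.11 m.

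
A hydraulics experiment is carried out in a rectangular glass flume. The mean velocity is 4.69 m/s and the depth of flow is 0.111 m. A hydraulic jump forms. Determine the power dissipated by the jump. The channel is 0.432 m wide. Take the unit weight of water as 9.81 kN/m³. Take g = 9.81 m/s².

P = 1.21 kW

Fr₁ = V₁/√(g·y₁) = 4.69/√(9.81×0.111) = 4.49.
Conjugate-depth relation: y₂/y₁ = ½[√(1 + 8Fr₁²) − 1] = ½[√162.6 − 1] = 5.88.
y₂ = 5.88 × 0.111 = 0.652 m.
Head loss: ΔE = (y₂ − y₁)³/(4y₁y₂) = (0.652 − 0.111)³/(4×0.111×0.652) = 0.159/0.290 = 0.547 m.
q = V₁·y₁ = 4.69 × 0.111 = 0.521 m²/s. Q = q·b = 0.521 × 0.432 = 0.225 m³/s. P = γ·Q·ΔE = 9.81 × 0.225 × 0.547 = 1.21 kW.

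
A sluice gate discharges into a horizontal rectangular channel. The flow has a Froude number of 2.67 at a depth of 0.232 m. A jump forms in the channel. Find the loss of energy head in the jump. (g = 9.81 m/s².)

Fr₁ = 2.67 (given).
Sequent-depth ratio: y₂/y₁ = ½[√(1 + 8Fr₁²) − 1] = ½[√58.03 − 1] = 3.31.
y₂ = 3.31 × 0.232 = 0.768 m.
Head loss: ΔE = (y₂ − y₁)³/(4y₁y₂) = (0.768 − 0.232)³/(4×0.232×0.768) = 0.154/0.712 = 0.216 m.

ΔE = 0.216 m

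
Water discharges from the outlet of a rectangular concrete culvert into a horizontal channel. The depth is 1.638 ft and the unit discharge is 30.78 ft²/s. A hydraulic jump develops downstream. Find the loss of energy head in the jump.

ΔE = 1.353 ft

V₁ = q/y₁ = 30.78/1.638 = 18.79 ft/s. Fr₁ = V₁/√(g·y₁) = 18.79/√(32.2×1.638) = 2.587.
From the momentum equation for a rectangular channel, y₂/y₁ = ½[√(1 + 8Fr₁²) − 1] = ½[√54.559 − 1] = 3.193.
y₂ = 3.193 × 1.638 = 5.230 ft.
V₂ = q/y₂ = 30.78/5.230 = 5.885 ft/s. E₁ = y₁ + V₁²/2g = 7.121 ft; E₂ = y₂ + V₂²/2g = 5.768 ft. ΔE = E₁ − E₂ = 1.353 ft.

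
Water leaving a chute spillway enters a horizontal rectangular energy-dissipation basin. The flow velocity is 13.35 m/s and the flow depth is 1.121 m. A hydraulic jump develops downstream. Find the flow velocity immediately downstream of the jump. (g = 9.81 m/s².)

V₂ = 2.560 m/s

Fr₁ = V₁/√(g·y₁) = 13.35/√(9.81×1.121) = 4.026.
By Bélanger, y₂/y₁ = ½[√(1 + 8Fr₁²) − 1] = ½[√130.65 − 1] = 5.215.
y₂ = 5.215 × 1.121 = 5.846 m.
q = V₁·y₁ = 13.35 × 1.121 = 14.97 m²/s.
V₂ = q/y₂ = 14.97/5.846 = 2.560 m/s.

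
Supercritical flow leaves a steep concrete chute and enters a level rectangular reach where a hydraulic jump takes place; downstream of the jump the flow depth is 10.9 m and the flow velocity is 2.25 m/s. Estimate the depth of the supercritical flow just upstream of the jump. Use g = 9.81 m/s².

y₁ = 0.949 m

Fr₂ = V₂/√(g·y₂) = 2.25/√(9.81×10.9) = 0.218.
Since the conjugate-depth ratio holds either way, y₁/y₂ = ½[√(1 + 8Fr₂²) − 1] = ½[√1.379 − 1] = 0.0871.
y₁ = 0.0871 × 10.9 = 0.949 m.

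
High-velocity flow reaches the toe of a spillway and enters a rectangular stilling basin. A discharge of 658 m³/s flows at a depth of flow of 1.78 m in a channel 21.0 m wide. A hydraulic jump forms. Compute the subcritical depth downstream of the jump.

q = Q/b = 658/21.0 = 31.3 m²/s; V₁ = q/y₁ = 17.6 m/s. Fr₁ = V₁/√(g·y₁) = 4.21.
Conjugate-depth relation: y₂/y₁ = ½[√(1 + 8Fr₁²) − 1] = ½[√143.0 − 1] = 5.48.
y₂ = 5.48 × 1.78 = 9.75 m.

y₂ = 9.75 m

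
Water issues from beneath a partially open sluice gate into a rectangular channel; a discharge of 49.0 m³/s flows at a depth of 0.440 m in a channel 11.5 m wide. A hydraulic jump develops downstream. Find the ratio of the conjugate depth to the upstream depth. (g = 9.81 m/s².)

q = Q/b = 49.0/11.5 = 4.26 m²/s; V₁ = q/y₁ = 9.68 m/s. Fr₁ = V₁/√(g·y₁) = 4.66.
Sequent-depth ratio: y₂/y₁ = ½[√(1 + 8Fr₁²) − 1] = ½[√174.8 − 1] = 6.11.

y₂/y₁ = 6.11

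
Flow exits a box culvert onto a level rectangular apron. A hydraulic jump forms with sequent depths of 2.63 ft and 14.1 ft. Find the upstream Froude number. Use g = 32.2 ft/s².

For a rectangular channel the momentum equation gives q² = ½·g·y₁·y₂·(y₁ + y₂) = ½×32.2×2.63×14.1×16.7 = 9988.
q = √9988 = 99.9 ft²/s.
V₁ = q/y₁ = 38.0 ft/s; Fr₁ = V₁/√(g·y₁) = 4.13.

Fr₁ = 4.13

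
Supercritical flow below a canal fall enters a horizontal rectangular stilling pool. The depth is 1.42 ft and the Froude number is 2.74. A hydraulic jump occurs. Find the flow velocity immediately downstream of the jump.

Fr₁ = 2.74 (given).
From the momentum equation for a rectangular channel, y₂/y₁ = ½[√(1 + 8Fr₁²) − 1] = ½[√61.06 − 1] = 3.41.
y₂ = 3.41 × 1.42 = 4.84 ft.
V₁ = Fr₁·√(g·y₁) = 2.74×√(32.2×1.42) = 18.5 ft/s; q = V₁·y₁ = 26.3 ft²/s.
V₂ = q/y₂ = 26.3/4.84 = 5.44 ft/s.

V₂ = 5.44 ft/s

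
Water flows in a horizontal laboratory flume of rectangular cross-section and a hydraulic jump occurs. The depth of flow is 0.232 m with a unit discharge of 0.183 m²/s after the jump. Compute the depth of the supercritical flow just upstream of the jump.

y₁ = 0.0911 m

V₂ = q/y₂ = 0.183/0.232 = 0.789 m/s; Fr₂ = V₂/√(g·y₂) = 0.523.
The Bélanger relation is symmetric: y₁/y₂ = ½[√(1 + 8Fr₂²) − 1] = ½[√3.187 − 1] = 0.393.
y₁ = 0.393 × 0.232 = 0.0911 m.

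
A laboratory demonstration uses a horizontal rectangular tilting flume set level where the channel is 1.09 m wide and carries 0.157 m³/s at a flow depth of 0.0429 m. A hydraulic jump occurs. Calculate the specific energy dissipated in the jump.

q = Q/b = 0.157/1.09 = 0.144 m²/s; V₁ = q/y₁ = 3.36 m/s. Fr₁ = V₁/√(g·y₁) = 5.18.
Conjugate-depth relation: y₂/y₁ = ½[√(1 + 8Fr₁²) − 1] = ½[√215.3 − 1] = 6.84.
y₂ = 6.84 × 0.0429 = 0.293 m.
V₂ = q/y₂ = 0.144/0.293 = 0.491 m/s. E₁ = y₁ + V₁²/2g = 0.617 m; E₂ = y₂ + V₂²/2g = 0.306 m. ΔE = E₁ − E₂ = 0.312 m.

ΔE = 0.312 m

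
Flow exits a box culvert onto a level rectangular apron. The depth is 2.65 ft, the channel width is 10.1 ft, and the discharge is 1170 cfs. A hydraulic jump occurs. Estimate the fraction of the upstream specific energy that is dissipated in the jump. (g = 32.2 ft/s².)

ΔE/E₁ = 0.467 (46.7%)

q = Q/b = 1170/10.1 = 116 ft²/s; V₁ = q/y₁ = 43.7 ft/s. Fr₁ = V₁/√(g·y₁) = 4.73.
Conjugate-depth relation: y₂/y₁ = ½[√(1 + 8Fr₁²) − 1] = ½[√180.2 − 1] = 6.21.
y₂ = 6.21 × 2.65 = 16.5 ft.
E₁ = y₁ + V₁²/2g = 32.3 ft. ΔE = (y₂ − y₁)³/(4y₁y₂) = 15.1 ft. ΔE/E₁ = 15.1/32.3 = 0.467.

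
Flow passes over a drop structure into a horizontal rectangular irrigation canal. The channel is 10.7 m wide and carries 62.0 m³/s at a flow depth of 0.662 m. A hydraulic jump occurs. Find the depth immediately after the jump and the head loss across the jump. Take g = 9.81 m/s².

y₂ = 2.90 m; ΔE = 1.46 m

q = Q/b = 62.0/10.7 = 5.79 m²/s; V₁ = q/y₁ = 8.75 m/s. Fr₁ = V₁/√(g·y₁) = 3.43.
Bélanger equation: y₂/y₁ = ½[√(1 + 8Fr₁²) − 1] = ½[√95.38 − 1] = 4.38.
y₂ = 4.38 × 0.662 = 2.90 m.
V₂ = q/y₂ = 5.79/2.90 = 2.00 m/s. E₁ = y₁ + V₁²/2g = 4.57 m; E₂ = y₂ + V₂²/2g = 3.10 m. ΔE = E₁ − E₂ = 1.46 m.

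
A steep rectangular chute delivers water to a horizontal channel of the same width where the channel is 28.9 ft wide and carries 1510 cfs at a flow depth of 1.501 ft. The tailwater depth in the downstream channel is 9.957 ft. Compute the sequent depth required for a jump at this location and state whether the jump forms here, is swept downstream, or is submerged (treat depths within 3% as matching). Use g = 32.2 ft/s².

q = Q/b = 1510/28.9 = 52.25 ft²/s; V₁ = q/y₁ = 34.81 ft/s. Fr₁ = V₁/√(g·y₁) = 5.007.
By Bélanger, y₂/y₁ = ½[√(1 + 8Fr₁²) − 1] = ½[√201.56 − 1] = 6.599.
y₂ = 6.599 × 1.501 = 9.905 ft.
Tailwater y_tw = 9.957 ft: y_tw ≈ y₂, so the jump forms here.

y₂ = 9.905 ft; the jump forms here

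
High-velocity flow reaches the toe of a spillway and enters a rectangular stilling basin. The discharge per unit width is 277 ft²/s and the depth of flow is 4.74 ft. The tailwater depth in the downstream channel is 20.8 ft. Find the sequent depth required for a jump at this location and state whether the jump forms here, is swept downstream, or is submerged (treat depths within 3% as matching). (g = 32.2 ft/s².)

y₂ = 29.4 ft; the jump is swept downstream

V₁ = q/y₁ = 277/4.74 = 58.4 ft/s. Fr₁ = V₁/√(g·y₁) = 58.4/√(32.2×4.74) = 4.73.
Bélanger equation: y₂/y₁ = ½[√(1 + 8Fr₁²) − 1] = ½[√180.0 − 1] = 6.21.
y₂ = 6.21 × 4.74 = 29.4 ft.
Tailwater y_tw = 20.8 ft: y_tw < y₂, so the jump is swept downstream.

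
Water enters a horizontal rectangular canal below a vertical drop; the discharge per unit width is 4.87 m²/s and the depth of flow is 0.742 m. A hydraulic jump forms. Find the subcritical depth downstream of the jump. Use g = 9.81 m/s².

V₁ = q/y₁ = 4.87/0.742 = 6.56 m/s. Fr₁ = V₁/√(g·y₁) = 6.56/√(9.81×0.742) = 2.43.
From the momentum equation for a rectangular channel, y₂/y₁ = ½[√(1 + 8Fr₁²) − 1] = ½[√48.34 − 1] = 2.98.
y₂ = 2.98 × 0.742 = 2.21 m.

y₂ = 2.21 m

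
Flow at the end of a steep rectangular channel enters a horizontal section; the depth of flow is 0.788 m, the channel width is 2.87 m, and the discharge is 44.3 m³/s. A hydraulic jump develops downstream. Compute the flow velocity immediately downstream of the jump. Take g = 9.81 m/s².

V₂ = 2.07 m/s

q = Q/b = 44.3/2.87 = 15.4 m²/s; V₁ = q/y₁ = 19.6 m/s. Fr₁ = V₁/√(g·y₁) = 7.05.
Bélanger equation: y₂/y₁ = ½[√(1 + 8Fr₁²) − 1] = ½[√398.1 − 1] = 9.48.
y₂ = 9.48 × 0.788 = 7.47 m.
V₂ = q/y₂ = 15.4/7.47 = 2.07 m/s.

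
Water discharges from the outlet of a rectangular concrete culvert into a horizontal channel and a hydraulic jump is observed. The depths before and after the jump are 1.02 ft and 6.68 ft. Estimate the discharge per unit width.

For a rectangular channel the momentum equation gives q² = ½·g·y₁·y₂·(y₁ + y₂) = ½×32.2×1.02×6.68×7.70 = 845.
q = √845 = 29.1 ft²/s.

q = 29.1 ft²/s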